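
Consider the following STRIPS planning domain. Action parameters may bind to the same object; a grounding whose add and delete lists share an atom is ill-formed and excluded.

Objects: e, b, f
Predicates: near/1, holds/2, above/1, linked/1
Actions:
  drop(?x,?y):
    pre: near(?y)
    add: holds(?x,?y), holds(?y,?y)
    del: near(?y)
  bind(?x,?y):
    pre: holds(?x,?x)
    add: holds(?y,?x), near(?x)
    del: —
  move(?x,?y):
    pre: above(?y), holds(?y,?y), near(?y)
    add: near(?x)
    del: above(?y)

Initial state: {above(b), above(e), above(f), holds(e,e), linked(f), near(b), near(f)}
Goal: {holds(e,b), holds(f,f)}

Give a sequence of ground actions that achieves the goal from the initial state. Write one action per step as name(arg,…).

drop(e,b); drop(e,f)

1. drop(e,b)  →  {above(b), above(e), above(f), holds(b,b), holds(e,b), holds(e,e), linked(f), near(f)}
2. drop(e,f)  →  {above(b), above(e), above(f), holds(b,b), holds(e,b), holds(e,e), holds(e,f), holds(f,f), linked(f)}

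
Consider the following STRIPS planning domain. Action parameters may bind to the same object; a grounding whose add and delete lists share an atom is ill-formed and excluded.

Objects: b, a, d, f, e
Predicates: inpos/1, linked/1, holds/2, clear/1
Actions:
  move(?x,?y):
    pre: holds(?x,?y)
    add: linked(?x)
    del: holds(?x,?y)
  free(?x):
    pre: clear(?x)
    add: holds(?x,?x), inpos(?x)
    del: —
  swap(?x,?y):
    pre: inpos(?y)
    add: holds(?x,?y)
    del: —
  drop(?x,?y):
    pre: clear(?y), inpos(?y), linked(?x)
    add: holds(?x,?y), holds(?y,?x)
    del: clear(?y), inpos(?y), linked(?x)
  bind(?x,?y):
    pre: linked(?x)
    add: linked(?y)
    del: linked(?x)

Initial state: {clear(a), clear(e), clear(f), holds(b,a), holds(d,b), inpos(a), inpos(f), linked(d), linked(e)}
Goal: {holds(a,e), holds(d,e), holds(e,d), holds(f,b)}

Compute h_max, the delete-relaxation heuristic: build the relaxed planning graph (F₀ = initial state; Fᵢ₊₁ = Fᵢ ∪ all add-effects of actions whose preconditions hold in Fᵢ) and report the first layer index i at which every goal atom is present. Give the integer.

F0 = init (9 atoms)
F1 = F0 ∪ {holds(a,a), holds(a,d), holds(a,e), holds(a,f), holds(b,f), holds(d,a), holds(d,f), holds(e,a), holds(e,e), holds(e,f), holds(f,a), holds(f,d), holds(f,e), holds(f,f), inpos(e), linked(a), linked(b), linked(f)}  (27 atoms)
F2 = F1 ∪ {holds(a,b), holds(b,e), holds(d,e), holds(e,b), holds(e,d), holds(f,b)}  (33 atoms)
goal ⊆ F2  ⇒  h_max = 2

2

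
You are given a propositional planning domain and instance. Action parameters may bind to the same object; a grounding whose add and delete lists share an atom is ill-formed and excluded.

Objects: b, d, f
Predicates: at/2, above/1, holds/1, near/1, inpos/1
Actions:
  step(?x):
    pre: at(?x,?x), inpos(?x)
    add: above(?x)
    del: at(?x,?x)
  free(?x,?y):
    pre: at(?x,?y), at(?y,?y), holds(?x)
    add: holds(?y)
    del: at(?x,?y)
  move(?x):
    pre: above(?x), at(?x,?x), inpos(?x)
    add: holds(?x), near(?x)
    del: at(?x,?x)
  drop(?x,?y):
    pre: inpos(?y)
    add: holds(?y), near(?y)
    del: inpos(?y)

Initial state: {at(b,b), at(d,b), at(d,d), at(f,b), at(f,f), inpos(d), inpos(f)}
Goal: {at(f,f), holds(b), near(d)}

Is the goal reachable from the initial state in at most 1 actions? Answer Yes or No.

No

1. drop(b,d)  →  {at(b,b), at(d,b), at(d,d), at(f,b), at(f,f), holds(d), inpos(f), near(d)}
2. free(d,b)  →  {at(b,b), at(d,d), at(f,b), at(f,f), holds(b), holds(d), inpos(f), near(d)}
optimal plan length = 2; 2 > 1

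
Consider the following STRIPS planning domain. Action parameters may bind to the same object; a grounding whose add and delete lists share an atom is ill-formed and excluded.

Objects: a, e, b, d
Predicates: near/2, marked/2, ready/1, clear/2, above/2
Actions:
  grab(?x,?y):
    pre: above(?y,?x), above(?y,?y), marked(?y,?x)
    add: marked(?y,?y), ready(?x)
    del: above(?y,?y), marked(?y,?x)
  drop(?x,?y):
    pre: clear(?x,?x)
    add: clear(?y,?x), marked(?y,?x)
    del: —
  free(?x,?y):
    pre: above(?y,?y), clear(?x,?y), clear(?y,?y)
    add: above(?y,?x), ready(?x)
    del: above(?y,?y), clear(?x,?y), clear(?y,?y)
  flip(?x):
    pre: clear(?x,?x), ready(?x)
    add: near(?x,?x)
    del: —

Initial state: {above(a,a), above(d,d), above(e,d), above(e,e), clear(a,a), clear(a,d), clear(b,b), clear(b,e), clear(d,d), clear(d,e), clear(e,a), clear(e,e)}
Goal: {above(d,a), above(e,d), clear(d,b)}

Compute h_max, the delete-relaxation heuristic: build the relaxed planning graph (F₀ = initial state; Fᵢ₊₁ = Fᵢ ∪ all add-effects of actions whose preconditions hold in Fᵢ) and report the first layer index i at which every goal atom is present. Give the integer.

1

F0 = init (12 atoms)
F1 = F0 ∪ {above(a,e), above(d,a), above(e,b), clear(a,b), clear(a,e), clear(b,a), clear(b,d), clear(d,a), clear(d,b), clear(e,b), clear(e,d), marked(a,a), marked(a,b), marked(a,d), marked(a,e), marked(b,a), marked(b,b), marked(b,d), marked(b,e), marked(d,a), marked(d,b), marked(d,d), marked(d,e), marked(e,a), marked(e,b), marked(e,d), marked(e,e), ready(a), ready(b), ready(d), ready(e)}  (43 atoms)
goal ⊆ F1  ⇒  h_max = 1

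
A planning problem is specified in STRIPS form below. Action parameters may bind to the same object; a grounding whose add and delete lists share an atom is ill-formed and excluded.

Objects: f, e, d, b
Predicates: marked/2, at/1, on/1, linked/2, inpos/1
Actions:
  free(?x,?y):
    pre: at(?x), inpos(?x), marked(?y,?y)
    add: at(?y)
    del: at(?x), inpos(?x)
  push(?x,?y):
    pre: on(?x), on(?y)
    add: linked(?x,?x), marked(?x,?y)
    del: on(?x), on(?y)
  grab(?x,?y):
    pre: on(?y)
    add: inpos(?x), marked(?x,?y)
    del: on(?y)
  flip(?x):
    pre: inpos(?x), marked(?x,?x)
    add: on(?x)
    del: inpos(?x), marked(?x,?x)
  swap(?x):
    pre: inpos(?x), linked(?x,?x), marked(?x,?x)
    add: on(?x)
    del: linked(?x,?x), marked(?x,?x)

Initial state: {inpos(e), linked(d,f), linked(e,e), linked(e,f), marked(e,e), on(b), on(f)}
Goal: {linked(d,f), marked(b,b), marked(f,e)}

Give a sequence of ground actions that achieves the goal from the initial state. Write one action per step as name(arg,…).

push(b,b); flip(e); push(f,e)

1. push(b,b)  →  {inpos(e), linked(b,b), linked(d,f), linked(e,e), linked(e,f), marked(b,b), marked(e,e), on(f)}
2. flip(e)  →  {linked(b,b), linked(d,f), linked(e,e), linked(e,f), marked(b,b), on(e), on(f)}
3. push(f,e)  →  {linked(b,b), linked(d,f), linked(e,e), linked(e,f), linked(f,f), marked(b,b), marked(f,e)}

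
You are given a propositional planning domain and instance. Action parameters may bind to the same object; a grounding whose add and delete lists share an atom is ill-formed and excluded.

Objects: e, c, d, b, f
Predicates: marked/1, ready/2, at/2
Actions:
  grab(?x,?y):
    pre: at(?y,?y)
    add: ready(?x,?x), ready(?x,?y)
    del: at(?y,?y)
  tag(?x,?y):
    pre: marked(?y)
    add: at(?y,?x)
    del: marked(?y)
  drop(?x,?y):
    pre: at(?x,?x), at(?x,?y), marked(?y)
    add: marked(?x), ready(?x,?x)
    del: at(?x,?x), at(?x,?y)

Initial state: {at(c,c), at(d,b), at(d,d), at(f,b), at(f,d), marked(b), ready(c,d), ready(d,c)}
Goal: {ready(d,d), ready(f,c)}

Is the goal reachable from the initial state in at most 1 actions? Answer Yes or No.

1. grab(d,d)  →  {at(c,c), at(d,b), at(f,b), at(f,d), marked(b), ready(c,d), ready(d,c), ready(d,d)}
2. grab(f,c)  →  {at(d,b), at(f,b), at(f,d), marked(b), ready(c,d), ready(d,c), ready(d,d), ready(f,c), ready(f,f)}
optimal plan length = 2; 2 > 1

No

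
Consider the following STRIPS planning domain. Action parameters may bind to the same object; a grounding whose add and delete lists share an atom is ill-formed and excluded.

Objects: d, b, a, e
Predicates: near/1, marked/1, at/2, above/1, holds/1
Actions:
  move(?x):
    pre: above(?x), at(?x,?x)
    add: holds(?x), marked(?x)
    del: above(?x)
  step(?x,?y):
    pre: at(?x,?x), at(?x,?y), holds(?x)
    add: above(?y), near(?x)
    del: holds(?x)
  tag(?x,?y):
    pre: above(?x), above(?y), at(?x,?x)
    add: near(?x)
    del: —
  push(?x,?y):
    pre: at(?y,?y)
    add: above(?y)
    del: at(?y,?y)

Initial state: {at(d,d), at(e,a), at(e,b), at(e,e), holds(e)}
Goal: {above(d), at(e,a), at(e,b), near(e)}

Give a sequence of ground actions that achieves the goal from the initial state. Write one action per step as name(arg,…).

step(e,b); push(d,d)

1. step(e,b)  →  {above(b), at(d,d), at(e,a), at(e,b), at(e,e), near(e)}
2. push(d,d)  →  {above(b), above(d), at(e,a), at(e,b), at(e,e), near(e)}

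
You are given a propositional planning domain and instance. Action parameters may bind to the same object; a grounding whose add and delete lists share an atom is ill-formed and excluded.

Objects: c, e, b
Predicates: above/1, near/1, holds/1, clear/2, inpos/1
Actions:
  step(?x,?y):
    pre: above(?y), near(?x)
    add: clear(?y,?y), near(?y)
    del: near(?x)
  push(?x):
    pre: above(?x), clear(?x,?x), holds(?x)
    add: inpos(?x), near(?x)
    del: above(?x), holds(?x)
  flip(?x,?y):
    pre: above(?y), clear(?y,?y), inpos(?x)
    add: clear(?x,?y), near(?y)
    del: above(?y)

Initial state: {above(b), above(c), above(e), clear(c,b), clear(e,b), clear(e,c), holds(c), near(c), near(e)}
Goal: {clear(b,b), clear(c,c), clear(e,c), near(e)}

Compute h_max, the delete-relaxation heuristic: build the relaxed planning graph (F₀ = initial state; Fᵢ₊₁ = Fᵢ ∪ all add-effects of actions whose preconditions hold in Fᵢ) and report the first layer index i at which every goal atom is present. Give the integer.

F0 = init (9 atoms)
F1 = F0 ∪ {clear(b,b), clear(c,c), clear(e,e), near(b)}  (13 atoms)
goal ⊆ F1  ⇒  h_max = 1

1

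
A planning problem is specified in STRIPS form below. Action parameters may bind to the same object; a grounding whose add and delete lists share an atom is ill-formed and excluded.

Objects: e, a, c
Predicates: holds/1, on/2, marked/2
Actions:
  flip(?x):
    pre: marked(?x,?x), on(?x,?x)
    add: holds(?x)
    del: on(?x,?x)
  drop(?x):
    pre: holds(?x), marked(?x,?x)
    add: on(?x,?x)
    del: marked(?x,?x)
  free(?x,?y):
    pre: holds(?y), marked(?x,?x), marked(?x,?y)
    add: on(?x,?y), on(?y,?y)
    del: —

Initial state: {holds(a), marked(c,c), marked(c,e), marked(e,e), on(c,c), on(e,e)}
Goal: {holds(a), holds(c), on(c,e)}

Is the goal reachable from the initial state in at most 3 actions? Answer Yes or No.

Yes

1. flip(e)  →  {holds(a), holds(e), marked(c,c), marked(c,e), marked(e,e), on(c,c)}
2. flip(c)  →  {holds(a), holds(c), holds(e), marked(c,c), marked(c,e), marked(e,e)}
3. free(c,e)  →  {holds(a), holds(c), holds(e), marked(c,c), marked(c,e), marked(e,e), on(c,e), on(e,e)}
optimal plan length = 3; 3 ≤ 3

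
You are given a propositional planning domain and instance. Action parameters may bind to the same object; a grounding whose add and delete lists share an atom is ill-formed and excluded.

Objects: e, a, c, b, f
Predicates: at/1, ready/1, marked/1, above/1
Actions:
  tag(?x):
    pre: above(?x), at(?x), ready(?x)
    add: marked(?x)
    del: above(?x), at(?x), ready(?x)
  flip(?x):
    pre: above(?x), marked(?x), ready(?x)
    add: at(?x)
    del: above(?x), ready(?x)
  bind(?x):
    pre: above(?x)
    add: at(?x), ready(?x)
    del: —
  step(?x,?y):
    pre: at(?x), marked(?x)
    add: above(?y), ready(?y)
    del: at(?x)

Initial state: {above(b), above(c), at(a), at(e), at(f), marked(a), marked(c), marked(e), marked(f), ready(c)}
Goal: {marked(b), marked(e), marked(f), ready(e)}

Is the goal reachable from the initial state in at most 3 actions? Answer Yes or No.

1. bind(b)  →  {above(b), above(c), at(a), at(b), at(e), at(f), marked(a), marked(c), marked(e), marked(f), ready(b), ready(c)}
2. tag(b)  →  {above(c), at(a), at(e), at(f), marked(a), marked(b), marked(c), marked(e), marked(f), ready(c)}
3. step(e,e)  →  {above(c), above(e), at(a), at(f), marked(a), marked(b), marked(c), marked(e), marked(f), ready(c), ready(e)}
optimal plan length = 3; 3 ≤ 3

Yes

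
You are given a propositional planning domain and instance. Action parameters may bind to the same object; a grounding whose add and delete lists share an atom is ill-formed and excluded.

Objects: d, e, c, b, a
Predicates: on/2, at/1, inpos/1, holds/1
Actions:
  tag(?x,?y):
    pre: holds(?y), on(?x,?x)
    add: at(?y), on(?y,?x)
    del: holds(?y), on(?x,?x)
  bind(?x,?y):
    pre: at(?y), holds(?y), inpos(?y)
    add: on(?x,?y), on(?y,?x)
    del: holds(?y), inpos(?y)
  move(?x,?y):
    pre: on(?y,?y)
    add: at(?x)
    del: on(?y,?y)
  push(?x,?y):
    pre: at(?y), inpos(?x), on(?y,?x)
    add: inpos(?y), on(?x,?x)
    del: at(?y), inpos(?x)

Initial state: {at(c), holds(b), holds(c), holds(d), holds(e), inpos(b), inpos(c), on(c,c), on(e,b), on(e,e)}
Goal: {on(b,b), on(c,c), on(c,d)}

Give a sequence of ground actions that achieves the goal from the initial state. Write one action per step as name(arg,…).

1. bind(d,c)  →  {at(c), holds(b), holds(d), holds(e), inpos(b), on(c,c), on(c,d), on(d,c), on(e,b), on(e,e)}
2. move(e,e)  →  {at(c), at(e), holds(b), holds(d), holds(e), inpos(b), on(c,c), on(c,d), on(d,c), on(e,b)}
3. push(b,e)  →  {at(c), holds(b), holds(d), holds(e), inpos(e), on(b,b), on(c,c), on(c,d), on(d,c), on(e,b)}

bind(d,c); move(e,e); push(b,e)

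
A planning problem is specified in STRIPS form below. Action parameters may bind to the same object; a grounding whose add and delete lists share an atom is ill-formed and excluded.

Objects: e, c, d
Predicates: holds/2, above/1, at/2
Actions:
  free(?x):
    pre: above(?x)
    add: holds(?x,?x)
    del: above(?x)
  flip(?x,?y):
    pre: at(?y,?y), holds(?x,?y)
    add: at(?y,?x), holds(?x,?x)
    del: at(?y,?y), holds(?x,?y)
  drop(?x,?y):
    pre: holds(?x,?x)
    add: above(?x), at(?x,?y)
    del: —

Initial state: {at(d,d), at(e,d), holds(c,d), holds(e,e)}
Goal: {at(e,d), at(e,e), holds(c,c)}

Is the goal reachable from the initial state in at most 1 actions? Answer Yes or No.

1. flip(c,d)  →  {at(d,c), at(e,d), holds(c,c), holds(e,e)}
2. drop(e,e)  →  {above(e), at(d,c), at(e,d), at(e,e), holds(c,c), holds(e,e)}
optimal plan length = 2; 2 > 1

No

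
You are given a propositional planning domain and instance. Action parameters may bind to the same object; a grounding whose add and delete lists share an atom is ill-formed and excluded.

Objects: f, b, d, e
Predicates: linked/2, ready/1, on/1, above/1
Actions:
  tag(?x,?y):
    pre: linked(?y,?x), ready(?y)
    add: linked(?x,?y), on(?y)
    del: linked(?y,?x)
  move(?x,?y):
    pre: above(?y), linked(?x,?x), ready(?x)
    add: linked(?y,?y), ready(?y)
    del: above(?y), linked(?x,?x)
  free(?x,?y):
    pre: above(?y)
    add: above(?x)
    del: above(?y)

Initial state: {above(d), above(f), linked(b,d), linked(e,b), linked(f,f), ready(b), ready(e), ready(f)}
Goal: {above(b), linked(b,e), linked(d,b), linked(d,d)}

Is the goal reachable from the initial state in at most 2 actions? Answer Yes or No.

1. tag(b,e)  →  {above(d), above(f), linked(b,d), linked(b,e), linked(f,f), on(e), ready(b), ready(e), ready(f)}
2. tag(d,b)  →  {above(d), above(f), linked(b,e), linked(d,b), linked(f,f), on(b), on(e), ready(b), ready(e), ready(f)}
3. move(f,d)  →  {above(f), linked(b,e), linked(d,b), linked(d,d), on(b), on(e), ready(b), ready(d), ready(e), ready(f)}
4. free(b,f)  →  {above(b), linked(b,e), linked(d,b), linked(d,d), on(b), on(e), ready(b), ready(d), ready(e), ready(f)}
optimal plan length = 4; 4 > 2

No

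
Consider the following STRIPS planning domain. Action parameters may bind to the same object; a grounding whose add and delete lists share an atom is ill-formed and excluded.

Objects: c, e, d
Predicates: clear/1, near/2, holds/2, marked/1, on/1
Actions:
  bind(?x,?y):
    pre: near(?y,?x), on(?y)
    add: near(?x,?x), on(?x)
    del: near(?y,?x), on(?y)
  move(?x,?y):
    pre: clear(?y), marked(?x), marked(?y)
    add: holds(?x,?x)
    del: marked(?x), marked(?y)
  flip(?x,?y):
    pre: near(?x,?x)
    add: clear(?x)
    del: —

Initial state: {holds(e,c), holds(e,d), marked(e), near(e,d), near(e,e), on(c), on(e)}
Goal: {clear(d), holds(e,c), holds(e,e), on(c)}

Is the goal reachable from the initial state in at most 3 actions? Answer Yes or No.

No

1. bind(d,e)  →  {holds(e,c), holds(e,d), marked(e), near(d,d), near(e,e), on(c), on(d)}
2. flip(e,c)  →  {clear(e), holds(e,c), holds(e,d), marked(e), near(d,d), near(e,e), on(c), on(d)}
3. move(e,e)  →  {clear(e), holds(e,c), holds(e,d), holds(e,e), near(d,d), near(e,e), on(c), on(d)}
4. flip(d,c)  →  {clear(d), clear(e), holds(e,c), holds(e,d), holds(e,e), near(d,d), near(e,e), on(c), on(d)}
optimal plan length = 4; 4 > 3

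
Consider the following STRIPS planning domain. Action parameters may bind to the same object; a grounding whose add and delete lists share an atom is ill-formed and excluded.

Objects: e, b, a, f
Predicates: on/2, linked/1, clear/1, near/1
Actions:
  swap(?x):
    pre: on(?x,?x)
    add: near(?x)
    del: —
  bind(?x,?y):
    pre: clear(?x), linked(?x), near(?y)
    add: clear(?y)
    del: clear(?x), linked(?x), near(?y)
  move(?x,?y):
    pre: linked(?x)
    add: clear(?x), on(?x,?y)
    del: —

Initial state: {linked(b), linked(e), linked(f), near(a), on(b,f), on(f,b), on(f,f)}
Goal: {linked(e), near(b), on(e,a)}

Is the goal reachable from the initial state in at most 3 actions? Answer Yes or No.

Yes

1. move(e,a)  →  {clear(e), linked(b), linked(e), linked(f), near(a), on(b,f), on(e,a), on(f,b), on(f,f)}
2. move(b,b)  →  {clear(b), clear(e), linked(b), linked(e), linked(f), near(a), on(b,b), on(b,f), on(e,a), on(f,b), on(f,f)}
3. swap(b)  →  {clear(b), clear(e), linked(b), linked(e), linked(f), near(a), near(b), on(b,b), on(b,f), on(e,a), on(f,b), on(f,f)}
optimal plan length = 3; 3 ≤ 3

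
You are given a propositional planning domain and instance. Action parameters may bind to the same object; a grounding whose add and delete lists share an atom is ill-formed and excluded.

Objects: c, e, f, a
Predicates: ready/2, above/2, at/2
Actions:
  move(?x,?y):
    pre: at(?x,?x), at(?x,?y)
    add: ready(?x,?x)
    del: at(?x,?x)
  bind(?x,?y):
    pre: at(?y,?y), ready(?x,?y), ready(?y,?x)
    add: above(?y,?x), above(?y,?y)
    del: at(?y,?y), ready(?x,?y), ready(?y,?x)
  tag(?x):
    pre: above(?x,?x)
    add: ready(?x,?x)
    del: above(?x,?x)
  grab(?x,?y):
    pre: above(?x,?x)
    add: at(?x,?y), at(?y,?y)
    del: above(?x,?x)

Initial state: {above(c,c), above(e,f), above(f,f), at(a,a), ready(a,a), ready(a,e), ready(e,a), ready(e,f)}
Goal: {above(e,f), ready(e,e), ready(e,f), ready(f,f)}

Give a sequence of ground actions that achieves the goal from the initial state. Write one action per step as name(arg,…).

tag(f); grab(c,e); move(e,e)

1. tag(f)  →  {above(c,c), above(e,f), at(a,a), ready(a,a), ready(a,e), ready(e,a), ready(e,f), ready(f,f)}
2. grab(c,e)  →  {above(e,f), at(a,a), at(c,e), at(e,e), ready(a,a), ready(a,e), ready(e,a), ready(e,f), ready(f,f)}
3. move(e,e)  →  {above(e,f), at(a,a), at(c,e), ready(a,a), ready(a,e), ready(e,a), ready(e,e), ready(e,f), ready(f,f)}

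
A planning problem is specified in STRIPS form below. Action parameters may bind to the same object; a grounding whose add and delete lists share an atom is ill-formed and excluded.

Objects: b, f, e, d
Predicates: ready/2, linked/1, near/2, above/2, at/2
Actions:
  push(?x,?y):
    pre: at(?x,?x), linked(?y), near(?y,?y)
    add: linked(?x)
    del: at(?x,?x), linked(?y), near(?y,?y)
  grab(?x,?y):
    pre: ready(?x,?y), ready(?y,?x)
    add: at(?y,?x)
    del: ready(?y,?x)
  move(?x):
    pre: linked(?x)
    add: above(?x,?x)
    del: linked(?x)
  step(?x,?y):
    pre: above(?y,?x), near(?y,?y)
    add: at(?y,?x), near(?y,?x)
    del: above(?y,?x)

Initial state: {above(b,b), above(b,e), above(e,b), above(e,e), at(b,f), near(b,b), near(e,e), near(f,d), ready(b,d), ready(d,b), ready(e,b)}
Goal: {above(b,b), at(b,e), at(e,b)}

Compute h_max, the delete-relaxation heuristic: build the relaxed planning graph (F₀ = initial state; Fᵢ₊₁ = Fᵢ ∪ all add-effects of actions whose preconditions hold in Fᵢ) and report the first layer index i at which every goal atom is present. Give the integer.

F0 = init (11 atoms)
F1 = F0 ∪ {at(b,b), at(b,d), at(b,e), at(d,b), at(e,b), at(e,e), near(b,e), near(e,b)}  (19 atoms)
goal ⊆ F1  ⇒  h_max = 1

1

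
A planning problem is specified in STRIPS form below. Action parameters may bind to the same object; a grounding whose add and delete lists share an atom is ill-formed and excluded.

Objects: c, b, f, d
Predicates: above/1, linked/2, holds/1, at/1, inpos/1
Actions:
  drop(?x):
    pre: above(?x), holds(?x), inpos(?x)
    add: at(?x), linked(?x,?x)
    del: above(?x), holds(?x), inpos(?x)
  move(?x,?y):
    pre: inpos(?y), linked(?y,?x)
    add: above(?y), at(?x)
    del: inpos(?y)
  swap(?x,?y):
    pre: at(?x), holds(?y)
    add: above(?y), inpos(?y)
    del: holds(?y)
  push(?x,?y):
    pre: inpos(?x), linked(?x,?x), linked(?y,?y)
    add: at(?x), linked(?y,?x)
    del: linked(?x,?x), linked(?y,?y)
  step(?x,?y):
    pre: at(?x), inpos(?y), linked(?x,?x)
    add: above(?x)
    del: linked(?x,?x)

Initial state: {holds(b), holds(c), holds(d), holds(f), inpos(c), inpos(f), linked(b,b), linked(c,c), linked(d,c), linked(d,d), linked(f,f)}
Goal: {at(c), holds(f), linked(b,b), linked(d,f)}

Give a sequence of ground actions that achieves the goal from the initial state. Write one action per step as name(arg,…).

move(c,c); push(f,d)

1. move(c,c)  →  {above(c), at(c), holds(b), holds(c), holds(d), holds(f), inpos(f), linked(b,b), linked(c,c), linked(d,c), linked(d,d), linked(f,f)}
2. push(f,d)  →  {above(c), at(c), at(f), holds(b), holds(c), holds(d), holds(f), inpos(f), linked(b,b), linked(c,c), linked(d,c), linked(d,f)}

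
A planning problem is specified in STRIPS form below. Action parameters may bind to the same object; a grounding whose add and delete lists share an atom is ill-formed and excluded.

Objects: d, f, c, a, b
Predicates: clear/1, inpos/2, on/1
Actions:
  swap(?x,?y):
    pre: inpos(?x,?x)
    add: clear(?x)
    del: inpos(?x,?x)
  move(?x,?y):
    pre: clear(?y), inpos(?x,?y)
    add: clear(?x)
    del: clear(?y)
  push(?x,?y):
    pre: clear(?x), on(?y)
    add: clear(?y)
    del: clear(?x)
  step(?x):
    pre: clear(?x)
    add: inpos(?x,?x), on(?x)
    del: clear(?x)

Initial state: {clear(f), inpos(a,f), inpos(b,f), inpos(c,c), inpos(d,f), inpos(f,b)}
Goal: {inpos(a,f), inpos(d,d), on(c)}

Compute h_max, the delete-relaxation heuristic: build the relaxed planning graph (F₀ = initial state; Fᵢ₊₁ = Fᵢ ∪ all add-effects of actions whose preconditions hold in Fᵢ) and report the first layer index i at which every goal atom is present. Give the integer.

F0 = init (6 atoms)
F1 = F0 ∪ {clear(a), clear(b), clear(c), clear(d), inpos(f,f), on(f)}  (12 atoms)
F2 = F1 ∪ {inpos(a,a), inpos(b,b), inpos(d,d), on(a), on(b), on(c), on(d)}  (19 atoms)
goal ⊆ F2  ⇒  h_max = 2

2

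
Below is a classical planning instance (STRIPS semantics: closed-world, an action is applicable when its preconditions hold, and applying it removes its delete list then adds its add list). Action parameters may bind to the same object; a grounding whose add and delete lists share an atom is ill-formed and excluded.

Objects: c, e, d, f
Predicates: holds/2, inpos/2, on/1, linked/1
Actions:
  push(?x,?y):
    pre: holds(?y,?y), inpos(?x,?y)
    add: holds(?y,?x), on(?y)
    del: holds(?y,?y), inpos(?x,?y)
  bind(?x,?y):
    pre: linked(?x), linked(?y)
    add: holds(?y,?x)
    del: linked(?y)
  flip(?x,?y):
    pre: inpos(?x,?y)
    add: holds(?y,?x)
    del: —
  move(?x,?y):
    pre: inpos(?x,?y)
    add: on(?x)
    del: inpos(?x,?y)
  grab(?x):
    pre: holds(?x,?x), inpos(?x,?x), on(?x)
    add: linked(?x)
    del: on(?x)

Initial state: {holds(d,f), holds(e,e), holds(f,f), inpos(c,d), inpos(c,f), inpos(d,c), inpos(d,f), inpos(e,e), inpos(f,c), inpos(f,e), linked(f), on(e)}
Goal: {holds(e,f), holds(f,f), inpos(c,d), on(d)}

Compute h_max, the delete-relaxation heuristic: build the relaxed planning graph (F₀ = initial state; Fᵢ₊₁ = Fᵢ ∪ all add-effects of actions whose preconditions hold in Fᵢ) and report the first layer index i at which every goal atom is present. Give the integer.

F0 = init (12 atoms)
F1 = F0 ∪ {holds(c,d), holds(c,f), holds(d,c), holds(e,f), holds(f,c), holds(f,d), linked(e), on(c), on(d), on(f)}  (22 atoms)
goal ⊆ F1  ⇒  h_max = 1

1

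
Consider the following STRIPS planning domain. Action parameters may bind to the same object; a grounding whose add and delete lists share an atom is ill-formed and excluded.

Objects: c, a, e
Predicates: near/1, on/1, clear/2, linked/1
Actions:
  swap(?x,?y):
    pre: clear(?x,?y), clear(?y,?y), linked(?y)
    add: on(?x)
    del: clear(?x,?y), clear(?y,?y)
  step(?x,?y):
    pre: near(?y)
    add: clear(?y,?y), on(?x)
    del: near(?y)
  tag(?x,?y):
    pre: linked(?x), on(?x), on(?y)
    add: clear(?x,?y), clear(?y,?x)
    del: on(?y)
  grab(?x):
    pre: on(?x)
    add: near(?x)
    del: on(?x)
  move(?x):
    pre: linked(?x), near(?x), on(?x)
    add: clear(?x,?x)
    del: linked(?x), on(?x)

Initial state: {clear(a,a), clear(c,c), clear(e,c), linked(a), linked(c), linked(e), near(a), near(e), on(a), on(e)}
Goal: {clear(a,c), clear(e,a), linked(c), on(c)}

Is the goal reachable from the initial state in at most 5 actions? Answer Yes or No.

Yes

1. swap(c,c)  →  {clear(a,a), clear(e,c), linked(a), linked(c), linked(e), near(a), near(e), on(a), on(c), on(e)}
2. tag(a,e)  →  {clear(a,a), clear(a,e), clear(e,a), clear(e,c), linked(a), linked(c), linked(e), near(a), near(e), on(a), on(c)}
3. tag(c,a)  →  {clear(a,a), clear(a,c), clear(a,e), clear(c,a), clear(e,a), clear(e,c), linked(a), linked(c), linked(e), near(a), near(e), on(c)}
optimal plan length = 3; 3 ≤ 5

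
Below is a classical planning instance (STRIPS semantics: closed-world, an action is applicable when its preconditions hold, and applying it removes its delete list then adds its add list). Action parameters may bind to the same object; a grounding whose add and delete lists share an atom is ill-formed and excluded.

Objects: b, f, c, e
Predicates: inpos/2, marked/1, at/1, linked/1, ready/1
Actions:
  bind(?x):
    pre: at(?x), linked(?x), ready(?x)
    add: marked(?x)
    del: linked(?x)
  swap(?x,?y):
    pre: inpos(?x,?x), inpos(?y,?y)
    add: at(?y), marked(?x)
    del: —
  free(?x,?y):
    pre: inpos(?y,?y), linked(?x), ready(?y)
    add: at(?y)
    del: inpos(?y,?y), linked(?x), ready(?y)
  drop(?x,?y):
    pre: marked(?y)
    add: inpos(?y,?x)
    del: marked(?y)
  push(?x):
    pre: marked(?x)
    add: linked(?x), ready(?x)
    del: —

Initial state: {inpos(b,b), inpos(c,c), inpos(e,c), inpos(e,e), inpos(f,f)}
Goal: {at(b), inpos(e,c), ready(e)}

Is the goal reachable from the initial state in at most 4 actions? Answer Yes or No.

Yes

1. swap(e,b)  →  {at(b), inpos(b,b), inpos(c,c), inpos(e,c), inpos(e,e), inpos(f,f), marked(e)}
2. push(e)  →  {at(b), inpos(b,b), inpos(c,c), inpos(e,c), inpos(e,e), inpos(f,f), linked(e), marked(e), ready(e)}
optimal plan length = 2; 2 ≤ 4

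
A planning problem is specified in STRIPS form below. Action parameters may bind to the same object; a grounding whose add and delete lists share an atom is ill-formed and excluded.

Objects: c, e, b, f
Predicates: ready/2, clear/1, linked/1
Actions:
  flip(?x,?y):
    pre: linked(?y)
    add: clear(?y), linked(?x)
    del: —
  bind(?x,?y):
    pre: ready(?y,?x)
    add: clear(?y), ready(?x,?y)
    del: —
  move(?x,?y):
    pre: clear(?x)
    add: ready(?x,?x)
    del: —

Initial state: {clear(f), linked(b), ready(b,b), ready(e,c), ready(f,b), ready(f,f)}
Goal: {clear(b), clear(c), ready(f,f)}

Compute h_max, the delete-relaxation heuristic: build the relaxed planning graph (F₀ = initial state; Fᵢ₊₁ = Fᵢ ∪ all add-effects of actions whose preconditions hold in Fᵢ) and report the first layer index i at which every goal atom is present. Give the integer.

2

F0 = init (6 atoms)
F1 = F0 ∪ {clear(b), clear(e), linked(c), linked(e), linked(f), ready(b,f), ready(c,e)}  (13 atoms)
F2 = F1 ∪ {clear(c), ready(e,e)}  (15 atoms)
goal ⊆ F2  ⇒  h_max = 2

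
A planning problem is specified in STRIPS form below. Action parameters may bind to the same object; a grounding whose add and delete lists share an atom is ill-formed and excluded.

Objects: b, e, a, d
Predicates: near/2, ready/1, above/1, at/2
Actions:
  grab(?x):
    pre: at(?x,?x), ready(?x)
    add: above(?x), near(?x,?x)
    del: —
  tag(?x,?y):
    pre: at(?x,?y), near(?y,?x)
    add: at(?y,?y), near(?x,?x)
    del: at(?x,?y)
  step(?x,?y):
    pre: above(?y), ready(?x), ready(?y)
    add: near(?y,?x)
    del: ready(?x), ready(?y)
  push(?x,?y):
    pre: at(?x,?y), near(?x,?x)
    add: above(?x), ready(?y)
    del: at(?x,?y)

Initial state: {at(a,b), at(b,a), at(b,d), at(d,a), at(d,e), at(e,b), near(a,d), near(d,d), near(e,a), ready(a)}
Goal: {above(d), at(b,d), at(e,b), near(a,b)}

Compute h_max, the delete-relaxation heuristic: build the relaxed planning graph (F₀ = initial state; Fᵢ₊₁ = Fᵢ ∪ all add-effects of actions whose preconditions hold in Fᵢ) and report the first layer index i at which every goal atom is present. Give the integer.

F0 = init (10 atoms)
F1 = F0 ∪ {above(d), at(a,a), ready(e)}  (13 atoms)
F2 = F1 ∪ {above(a), near(a,a)}  (15 atoms)
F3 = F2 ∪ {near(a,e), ready(b)}  (17 atoms)
F4 = F3 ∪ {near(a,b)}  (18 atoms)
goal ⊆ F4  ⇒  h_max = 4

4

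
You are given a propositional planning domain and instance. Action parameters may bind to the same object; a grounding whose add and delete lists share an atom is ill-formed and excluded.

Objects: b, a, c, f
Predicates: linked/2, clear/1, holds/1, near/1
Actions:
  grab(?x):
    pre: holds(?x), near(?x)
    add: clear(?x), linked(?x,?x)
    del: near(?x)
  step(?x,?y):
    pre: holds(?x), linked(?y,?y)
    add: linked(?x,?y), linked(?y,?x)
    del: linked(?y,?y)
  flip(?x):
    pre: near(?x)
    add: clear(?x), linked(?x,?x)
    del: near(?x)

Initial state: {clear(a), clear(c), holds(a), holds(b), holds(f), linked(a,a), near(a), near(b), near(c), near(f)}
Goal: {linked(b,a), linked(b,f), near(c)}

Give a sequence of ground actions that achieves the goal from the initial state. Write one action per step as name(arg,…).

1. grab(b)  →  {clear(a), clear(b), clear(c), holds(a), holds(b), holds(f), linked(a,a), linked(b,b), near(a), near(c), near(f)}
2. step(b,a)  →  {clear(a), clear(b), clear(c), holds(a), holds(b), holds(f), linked(a,b), linked(b,a), linked(b,b), near(a), near(c), near(f)}
3. step(f,b)  →  {clear(a), clear(b), clear(c), holds(a), holds(b), holds(f), linked(a,b), linked(b,a), linked(b,f), linked(f,b), near(a), near(c), near(f)}

grab(b); step(b,a); step(f,b)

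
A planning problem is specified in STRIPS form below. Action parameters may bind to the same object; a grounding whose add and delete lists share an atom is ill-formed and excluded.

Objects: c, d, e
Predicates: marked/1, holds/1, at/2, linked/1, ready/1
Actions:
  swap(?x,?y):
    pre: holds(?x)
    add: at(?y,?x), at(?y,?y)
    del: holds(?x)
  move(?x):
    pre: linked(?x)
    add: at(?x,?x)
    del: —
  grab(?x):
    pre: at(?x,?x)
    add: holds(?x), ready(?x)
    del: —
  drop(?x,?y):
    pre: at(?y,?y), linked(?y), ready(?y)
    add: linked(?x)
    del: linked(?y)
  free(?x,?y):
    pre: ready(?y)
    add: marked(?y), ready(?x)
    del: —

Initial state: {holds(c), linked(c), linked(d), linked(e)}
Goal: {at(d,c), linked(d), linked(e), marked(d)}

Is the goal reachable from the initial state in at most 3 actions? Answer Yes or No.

Yes

1. swap(c,d)  →  {at(d,c), at(d,d), linked(c), linked(d), linked(e)}
2. grab(d)  →  {at(d,c), at(d,d), holds(d), linked(c), linked(d), linked(e), ready(d)}
3. free(c,d)  →  {at(d,c), at(d,d), holds(d), linked(c), linked(d), linked(e), marked(d), ready(c), ready(d)}
optimal plan length = 3; 3 ≤ 3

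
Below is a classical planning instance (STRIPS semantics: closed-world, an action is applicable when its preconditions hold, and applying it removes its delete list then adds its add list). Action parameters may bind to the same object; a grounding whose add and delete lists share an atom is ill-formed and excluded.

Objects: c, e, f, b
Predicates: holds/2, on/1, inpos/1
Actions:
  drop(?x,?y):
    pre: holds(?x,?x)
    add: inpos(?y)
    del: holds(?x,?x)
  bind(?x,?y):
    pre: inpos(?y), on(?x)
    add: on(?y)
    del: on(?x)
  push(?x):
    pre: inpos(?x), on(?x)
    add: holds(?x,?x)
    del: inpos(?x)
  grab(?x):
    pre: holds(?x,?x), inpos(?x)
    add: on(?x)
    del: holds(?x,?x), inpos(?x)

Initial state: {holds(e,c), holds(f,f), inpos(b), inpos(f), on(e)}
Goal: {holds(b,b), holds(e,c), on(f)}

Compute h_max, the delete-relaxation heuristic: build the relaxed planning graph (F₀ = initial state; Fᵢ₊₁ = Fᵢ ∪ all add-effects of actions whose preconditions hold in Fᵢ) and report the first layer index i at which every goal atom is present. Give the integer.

F0 = init (5 atoms)
F1 = F0 ∪ {inpos(c), inpos(e), on(b), on(f)}  (9 atoms)
F2 = F1 ∪ {holds(b,b), holds(e,e), on(c)}  (12 atoms)
goal ⊆ F2  ⇒  h_max = 2

2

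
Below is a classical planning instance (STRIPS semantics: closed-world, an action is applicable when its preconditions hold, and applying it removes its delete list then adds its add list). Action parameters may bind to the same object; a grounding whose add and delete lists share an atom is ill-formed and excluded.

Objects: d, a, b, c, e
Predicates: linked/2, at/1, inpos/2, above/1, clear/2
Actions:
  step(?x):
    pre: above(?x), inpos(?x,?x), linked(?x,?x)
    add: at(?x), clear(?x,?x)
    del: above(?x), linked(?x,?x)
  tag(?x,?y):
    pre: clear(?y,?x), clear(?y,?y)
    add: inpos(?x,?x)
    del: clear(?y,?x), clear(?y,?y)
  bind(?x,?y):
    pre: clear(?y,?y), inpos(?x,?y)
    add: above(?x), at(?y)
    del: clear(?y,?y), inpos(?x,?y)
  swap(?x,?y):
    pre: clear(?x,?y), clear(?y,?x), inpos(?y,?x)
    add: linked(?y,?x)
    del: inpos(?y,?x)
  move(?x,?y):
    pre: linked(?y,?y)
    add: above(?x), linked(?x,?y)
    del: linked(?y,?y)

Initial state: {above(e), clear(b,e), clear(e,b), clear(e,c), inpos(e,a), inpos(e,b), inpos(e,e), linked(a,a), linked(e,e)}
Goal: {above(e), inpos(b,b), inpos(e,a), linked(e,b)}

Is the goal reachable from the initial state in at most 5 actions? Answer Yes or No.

Yes

1. step(e)  →  {at(e), clear(b,e), clear(e,b), clear(e,c), clear(e,e), inpos(e,a), inpos(e,b), inpos(e,e), linked(a,a)}
2. swap(b,e)  →  {at(e), clear(b,e), clear(e,b), clear(e,c), clear(e,e), inpos(e,a), inpos(e,e), linked(a,a), linked(e,b)}
3. tag(b,e)  →  {at(e), clear(b,e), clear(e,c), inpos(b,b), inpos(e,a), inpos(e,e), linked(a,a), linked(e,b)}
4. move(e,a)  →  {above(e), at(e), clear(b,e), clear(e,c), inpos(b,b), inpos(e,a), inpos(e,e), linked(e,a), linked(e,b)}
optimal plan length = 4; 4 ≤ 5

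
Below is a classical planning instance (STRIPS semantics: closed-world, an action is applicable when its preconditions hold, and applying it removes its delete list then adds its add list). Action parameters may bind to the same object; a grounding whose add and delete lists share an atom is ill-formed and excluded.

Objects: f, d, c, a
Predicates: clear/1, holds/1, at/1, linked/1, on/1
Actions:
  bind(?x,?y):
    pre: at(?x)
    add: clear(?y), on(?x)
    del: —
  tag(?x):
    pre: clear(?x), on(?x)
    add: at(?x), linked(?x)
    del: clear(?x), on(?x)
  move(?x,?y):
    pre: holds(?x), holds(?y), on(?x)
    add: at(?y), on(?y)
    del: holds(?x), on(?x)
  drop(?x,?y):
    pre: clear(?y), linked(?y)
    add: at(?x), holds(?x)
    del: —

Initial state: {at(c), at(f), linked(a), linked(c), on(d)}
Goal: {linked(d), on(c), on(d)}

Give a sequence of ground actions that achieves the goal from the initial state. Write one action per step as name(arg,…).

1. bind(c,d)  →  {at(c), at(f), clear(d), linked(a), linked(c), on(c), on(d)}
2. tag(d)  →  {at(c), at(d), at(f), linked(a), linked(c), linked(d), on(c)}
3. bind(d,f)  →  {at(c), at(d), at(f), clear(f), linked(a), linked(c), linked(d), on(c), on(d)}

bind(c,d); tag(d); bind(d,f)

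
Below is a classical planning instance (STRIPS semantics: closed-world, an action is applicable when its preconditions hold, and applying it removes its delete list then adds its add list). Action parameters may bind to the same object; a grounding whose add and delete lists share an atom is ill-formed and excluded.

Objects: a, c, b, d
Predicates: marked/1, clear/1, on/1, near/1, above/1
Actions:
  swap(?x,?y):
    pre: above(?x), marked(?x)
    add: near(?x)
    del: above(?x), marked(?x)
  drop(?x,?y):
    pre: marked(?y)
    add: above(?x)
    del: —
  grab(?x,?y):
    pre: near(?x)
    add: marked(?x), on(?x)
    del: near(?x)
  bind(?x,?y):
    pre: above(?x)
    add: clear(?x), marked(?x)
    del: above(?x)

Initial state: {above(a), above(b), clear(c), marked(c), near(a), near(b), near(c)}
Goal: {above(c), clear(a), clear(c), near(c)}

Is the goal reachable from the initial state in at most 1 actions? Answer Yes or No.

1. drop(c,c)  →  {above(a), above(b), above(c), clear(c), marked(c), near(a), near(b), near(c)}
2. bind(a,a)  →  {above(b), above(c), clear(a), clear(c), marked(a), marked(c), near(a), near(b), near(c)}
optimal plan length = 2; 2 > 1

No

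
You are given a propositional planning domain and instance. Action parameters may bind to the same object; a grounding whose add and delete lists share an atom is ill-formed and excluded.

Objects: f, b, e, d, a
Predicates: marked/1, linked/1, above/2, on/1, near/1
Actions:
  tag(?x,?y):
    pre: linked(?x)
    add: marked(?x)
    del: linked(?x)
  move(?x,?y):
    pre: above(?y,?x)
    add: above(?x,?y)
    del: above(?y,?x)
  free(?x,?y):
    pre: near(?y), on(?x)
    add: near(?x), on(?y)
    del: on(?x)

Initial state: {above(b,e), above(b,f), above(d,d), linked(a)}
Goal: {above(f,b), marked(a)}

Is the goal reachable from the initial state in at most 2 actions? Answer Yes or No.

1. tag(a,f)  →  {above(b,e), above(b,f), above(d,d), marked(a)}
2. move(f,b)  →  {above(b,e), above(d,d), above(f,b), marked(a)}
optimal plan length = 2; 2 ≤ 2

Yes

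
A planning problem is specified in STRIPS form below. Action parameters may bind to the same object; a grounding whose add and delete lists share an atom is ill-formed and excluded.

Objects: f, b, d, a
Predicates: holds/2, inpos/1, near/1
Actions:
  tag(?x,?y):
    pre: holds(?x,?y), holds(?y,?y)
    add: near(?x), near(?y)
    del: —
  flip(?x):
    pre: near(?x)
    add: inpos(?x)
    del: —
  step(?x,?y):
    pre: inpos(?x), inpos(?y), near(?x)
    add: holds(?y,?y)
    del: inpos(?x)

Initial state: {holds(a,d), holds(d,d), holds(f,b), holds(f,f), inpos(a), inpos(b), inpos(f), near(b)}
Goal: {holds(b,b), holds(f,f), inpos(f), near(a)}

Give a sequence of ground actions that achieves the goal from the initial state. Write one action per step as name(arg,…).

1. tag(a,d)  →  {holds(a,d), holds(d,d), holds(f,b), holds(f,f), inpos(a), inpos(b), inpos(f), near(a), near(b), near(d)}
2. step(b,b)  →  {holds(a,d), holds(b,b), holds(d,d), holds(f,b), holds(f,f), inpos(a), inpos(f), near(a), near(b), near(d)}

tag(a,d); step(b,b)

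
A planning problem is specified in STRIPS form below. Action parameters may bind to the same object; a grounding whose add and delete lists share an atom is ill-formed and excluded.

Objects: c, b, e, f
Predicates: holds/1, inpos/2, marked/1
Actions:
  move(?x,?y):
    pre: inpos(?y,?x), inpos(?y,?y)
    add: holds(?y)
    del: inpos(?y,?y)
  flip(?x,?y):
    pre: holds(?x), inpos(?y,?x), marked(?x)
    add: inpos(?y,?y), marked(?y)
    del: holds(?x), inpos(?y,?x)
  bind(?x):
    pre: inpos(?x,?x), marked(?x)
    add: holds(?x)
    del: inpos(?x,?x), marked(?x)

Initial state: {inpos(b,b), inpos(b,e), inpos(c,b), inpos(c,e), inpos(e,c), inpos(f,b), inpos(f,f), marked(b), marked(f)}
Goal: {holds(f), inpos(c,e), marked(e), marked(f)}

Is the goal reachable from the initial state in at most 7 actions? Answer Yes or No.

Yes

1. move(b,b)  →  {holds(b), inpos(b,e), inpos(c,b), inpos(c,e), inpos(e,c), inpos(f,b), inpos(f,f), marked(b), marked(f)}
2. move(b,f)  →  {holds(b), holds(f), inpos(b,e), inpos(c,b), inpos(c,e), inpos(e,c), inpos(f,b), marked(b), marked(f)}
3. flip(b,c)  →  {holds(f), inpos(b,e), inpos(c,c), inpos(c,e), inpos(e,c), inpos(f,b), marked(b), marked(c), marked(f)}
4. move(c,c)  →  {holds(c), holds(f), inpos(b,e), inpos(c,e), inpos(e,c), inpos(f,b), marked(b), marked(c), marked(f)}
5. flip(c,e)  →  {holds(f), inpos(b,e), inpos(c,e), inpos(e,e), inpos(f,b), marked(b), marked(c), marked(e), marked(f)}
optimal plan length = 5; 5 ≤ 7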